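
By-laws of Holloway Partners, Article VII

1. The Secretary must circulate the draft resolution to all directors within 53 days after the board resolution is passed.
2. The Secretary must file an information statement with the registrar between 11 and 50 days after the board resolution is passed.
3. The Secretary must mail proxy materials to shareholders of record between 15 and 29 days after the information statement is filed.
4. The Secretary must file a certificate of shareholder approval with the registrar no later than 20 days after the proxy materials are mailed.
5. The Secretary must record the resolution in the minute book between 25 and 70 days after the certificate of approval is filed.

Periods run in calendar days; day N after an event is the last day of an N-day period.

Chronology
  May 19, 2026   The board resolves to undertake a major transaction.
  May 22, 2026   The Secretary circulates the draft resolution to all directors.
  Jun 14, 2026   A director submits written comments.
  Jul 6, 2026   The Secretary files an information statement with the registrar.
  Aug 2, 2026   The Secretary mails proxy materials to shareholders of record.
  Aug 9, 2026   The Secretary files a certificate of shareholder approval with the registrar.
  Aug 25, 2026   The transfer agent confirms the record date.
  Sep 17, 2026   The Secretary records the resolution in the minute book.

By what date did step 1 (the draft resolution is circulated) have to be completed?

Step 1 runs from May 19, 2026, when the board resolution is passed. 53 days after May 19, 2026 is Jul 11, 2026.

Jul 11, 2026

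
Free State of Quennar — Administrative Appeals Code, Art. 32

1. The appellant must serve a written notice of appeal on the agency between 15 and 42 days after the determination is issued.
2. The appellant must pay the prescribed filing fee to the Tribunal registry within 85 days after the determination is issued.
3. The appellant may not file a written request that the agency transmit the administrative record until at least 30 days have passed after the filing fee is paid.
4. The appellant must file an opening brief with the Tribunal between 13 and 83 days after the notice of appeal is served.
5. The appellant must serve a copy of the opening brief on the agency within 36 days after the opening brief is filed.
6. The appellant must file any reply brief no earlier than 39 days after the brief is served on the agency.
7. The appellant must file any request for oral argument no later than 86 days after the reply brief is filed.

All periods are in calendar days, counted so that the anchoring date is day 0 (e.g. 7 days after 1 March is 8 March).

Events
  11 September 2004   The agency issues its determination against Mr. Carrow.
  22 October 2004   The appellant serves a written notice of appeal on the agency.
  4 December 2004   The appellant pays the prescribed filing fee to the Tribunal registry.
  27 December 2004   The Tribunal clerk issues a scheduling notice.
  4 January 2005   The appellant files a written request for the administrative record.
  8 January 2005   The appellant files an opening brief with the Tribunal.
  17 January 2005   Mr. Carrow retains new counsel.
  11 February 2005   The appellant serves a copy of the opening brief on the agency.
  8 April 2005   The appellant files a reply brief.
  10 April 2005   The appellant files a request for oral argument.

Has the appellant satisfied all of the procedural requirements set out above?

Yes

(1) the permitted window runs from 11 September 2004 + 15 = 26 September 2004 to 11 September 2004 + 42 = 23 October 2004; done 22 October 2004, which is between those dates.
(2) due by 11 September 2004 + 85 days = 5 December 2004; completed 4 December 2004, before the deadline.
(3) permitted from 4 December 2004 + 30 days = 3 January 2005 onward; done 4 January 2005, after the minimum wait.
(4) the permitted window runs from 22 October 2004 + 13 = 4 November 2004 to 22 October 2004 + 83 = 13 January 2005; 8 January 2005 falls inside that range.
(5) due by 8 January 2005 + 36 days = 13 February 2005; done 11 February 2005 — timely.
(6) permitted from 11 February 2005 + 39 days = 22 March 2005 onward; done 8 April 2005, after the minimum wait.
(7) due by 8 April 2005 + 86 days = 3 July 2005; done 10 April 2005 — timely.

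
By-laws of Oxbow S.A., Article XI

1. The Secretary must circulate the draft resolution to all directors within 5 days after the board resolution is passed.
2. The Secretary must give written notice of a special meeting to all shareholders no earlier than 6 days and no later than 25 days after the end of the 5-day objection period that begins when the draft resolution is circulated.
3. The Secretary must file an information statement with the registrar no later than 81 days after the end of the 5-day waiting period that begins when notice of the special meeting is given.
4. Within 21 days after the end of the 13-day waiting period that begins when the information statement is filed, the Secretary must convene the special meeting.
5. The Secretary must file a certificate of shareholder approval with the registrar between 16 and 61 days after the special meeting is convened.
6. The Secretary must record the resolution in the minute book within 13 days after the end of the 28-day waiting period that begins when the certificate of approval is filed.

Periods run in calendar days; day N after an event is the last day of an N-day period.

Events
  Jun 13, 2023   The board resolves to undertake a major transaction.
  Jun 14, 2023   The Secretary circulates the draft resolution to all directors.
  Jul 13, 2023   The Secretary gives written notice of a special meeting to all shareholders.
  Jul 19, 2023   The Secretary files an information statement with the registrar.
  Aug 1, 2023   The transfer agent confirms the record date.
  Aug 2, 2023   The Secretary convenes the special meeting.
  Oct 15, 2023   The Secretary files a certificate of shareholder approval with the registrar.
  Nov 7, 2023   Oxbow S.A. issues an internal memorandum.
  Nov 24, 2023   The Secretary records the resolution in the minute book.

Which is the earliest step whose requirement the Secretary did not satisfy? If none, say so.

Step 5

(1) due by Jun 13, 2023 + 5 days = Jun 18, 2023; done Jun 14, 2023 — timely.
(2) the permitted window runs from Jun 19, 2023 + 6 = Jun 25, 2023 to Jun 19, 2023 + 25 = Jul 14, 2023; done Jul 13, 2023 — within the window.
(3) due by Jul 18, 2023 + 81 days = Oct 7, 2023; done Jul 19, 2023 — timely.
(4) due by Aug 1, 2023 + 21 days = Aug 22, 2023; done Aug 2, 2023 — timely.
(5) the permitted window runs from Aug 2, 2023 + 16 = Aug 18, 2023 to Aug 2, 2023 + 61 = Oct 2, 2023; Oct 15, 2023 is 13 days past the end of the window.
The analysis stops there.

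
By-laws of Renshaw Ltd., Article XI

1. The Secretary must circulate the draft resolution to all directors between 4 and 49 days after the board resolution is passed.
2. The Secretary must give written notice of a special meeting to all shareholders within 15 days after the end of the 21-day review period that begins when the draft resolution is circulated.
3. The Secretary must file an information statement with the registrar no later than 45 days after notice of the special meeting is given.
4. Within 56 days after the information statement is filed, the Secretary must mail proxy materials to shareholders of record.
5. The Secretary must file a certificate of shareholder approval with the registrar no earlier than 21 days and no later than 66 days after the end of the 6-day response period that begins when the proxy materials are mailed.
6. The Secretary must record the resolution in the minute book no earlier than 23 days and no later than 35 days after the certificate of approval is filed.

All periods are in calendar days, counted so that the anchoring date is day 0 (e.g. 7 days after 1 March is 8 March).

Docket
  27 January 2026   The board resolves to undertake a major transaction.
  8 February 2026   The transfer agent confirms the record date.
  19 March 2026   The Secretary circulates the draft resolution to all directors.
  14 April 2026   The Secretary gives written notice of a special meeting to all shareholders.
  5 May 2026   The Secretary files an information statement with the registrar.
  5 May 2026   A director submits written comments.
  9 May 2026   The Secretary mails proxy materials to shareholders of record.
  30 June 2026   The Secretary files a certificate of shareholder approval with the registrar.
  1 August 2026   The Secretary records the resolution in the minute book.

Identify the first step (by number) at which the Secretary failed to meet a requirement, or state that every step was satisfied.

Step 1

Step 1: the window is 4–49 days after 27 January 2026 (when the board resolution is passed), so 31 January 2026 through 17 March 2026; done 19 March 2026 — 2 days after the window closed.
No need to go further; step 1 was not satisfied.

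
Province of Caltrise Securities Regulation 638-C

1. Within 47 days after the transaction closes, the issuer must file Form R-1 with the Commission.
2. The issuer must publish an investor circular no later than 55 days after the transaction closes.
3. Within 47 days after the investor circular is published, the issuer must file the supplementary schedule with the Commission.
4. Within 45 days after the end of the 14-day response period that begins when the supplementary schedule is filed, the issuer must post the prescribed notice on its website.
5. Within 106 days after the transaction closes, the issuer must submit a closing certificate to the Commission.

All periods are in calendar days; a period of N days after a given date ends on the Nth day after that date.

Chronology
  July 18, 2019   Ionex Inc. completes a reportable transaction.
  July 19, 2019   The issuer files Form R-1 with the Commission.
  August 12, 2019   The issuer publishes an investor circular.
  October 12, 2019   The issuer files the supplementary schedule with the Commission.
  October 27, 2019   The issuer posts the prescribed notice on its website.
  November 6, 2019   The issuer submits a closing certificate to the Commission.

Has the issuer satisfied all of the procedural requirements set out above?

No

Step 1: 47 days after July 18, 2019 (when the transaction closes) is September 3, 2019; July 19, 2019 is within that limit.
Step 2: 55 days after July 18, 2019 (when the transaction closes) is September 11, 2019; August 12, 2019 is within that limit.
Step 3: 47 days after August 12, 2019 (when the investor circular is published) is September 28, 2019; October 12, 2019 misses that deadline by 14 days.
The procedure was therefore not followed at step 3.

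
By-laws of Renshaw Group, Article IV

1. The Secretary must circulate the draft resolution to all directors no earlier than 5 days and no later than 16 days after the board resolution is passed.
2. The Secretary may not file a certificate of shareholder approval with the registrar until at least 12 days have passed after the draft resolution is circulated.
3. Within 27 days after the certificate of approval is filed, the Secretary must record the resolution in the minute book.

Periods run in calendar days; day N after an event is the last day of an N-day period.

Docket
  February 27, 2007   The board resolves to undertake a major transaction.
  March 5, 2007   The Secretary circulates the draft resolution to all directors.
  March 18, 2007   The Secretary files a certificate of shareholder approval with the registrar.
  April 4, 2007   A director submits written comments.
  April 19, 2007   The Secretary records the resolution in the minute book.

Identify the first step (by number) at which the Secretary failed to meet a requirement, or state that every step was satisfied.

(1) the permitted window runs from February 27, 2007 + 5 = March 4, 2007 to February 27, 2007 + 16 = March 15, 2007; done March 5, 2007, which is between those dates.
(2) permitted from March 5, 2007 + 12 days = March 17, 2007 onward; done March 18, 2007 — permitted.
(3) due by March 18, 2007 + 27 days = April 14, 2007; April 19, 2007 misses that deadline by 5 days.
The procedure was therefore not followed at step 3.

Step 3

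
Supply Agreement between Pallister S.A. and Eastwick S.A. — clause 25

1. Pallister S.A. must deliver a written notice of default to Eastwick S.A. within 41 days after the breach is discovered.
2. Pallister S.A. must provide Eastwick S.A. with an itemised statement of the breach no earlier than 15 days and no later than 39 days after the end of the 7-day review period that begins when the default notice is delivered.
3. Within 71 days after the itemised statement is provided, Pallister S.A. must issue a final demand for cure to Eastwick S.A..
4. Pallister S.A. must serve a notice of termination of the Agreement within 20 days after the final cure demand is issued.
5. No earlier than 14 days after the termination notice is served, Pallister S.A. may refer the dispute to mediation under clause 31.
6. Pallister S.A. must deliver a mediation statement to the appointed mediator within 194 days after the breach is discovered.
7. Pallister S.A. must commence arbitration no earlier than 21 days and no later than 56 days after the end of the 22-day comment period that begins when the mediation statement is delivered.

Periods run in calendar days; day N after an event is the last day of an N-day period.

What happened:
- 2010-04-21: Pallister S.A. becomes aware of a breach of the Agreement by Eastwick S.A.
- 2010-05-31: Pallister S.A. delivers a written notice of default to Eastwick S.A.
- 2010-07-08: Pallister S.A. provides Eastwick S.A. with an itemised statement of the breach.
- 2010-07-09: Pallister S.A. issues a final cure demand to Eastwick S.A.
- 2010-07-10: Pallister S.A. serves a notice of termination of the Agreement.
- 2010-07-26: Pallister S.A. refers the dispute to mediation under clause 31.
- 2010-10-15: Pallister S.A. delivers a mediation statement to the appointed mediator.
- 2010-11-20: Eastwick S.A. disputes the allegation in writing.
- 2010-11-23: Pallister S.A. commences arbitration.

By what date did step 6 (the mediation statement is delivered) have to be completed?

2010-11-01

Step 6 runs from 2010-04-21, when the breach is discovered. 194 days after 2010-04-21 is 2010-11-01.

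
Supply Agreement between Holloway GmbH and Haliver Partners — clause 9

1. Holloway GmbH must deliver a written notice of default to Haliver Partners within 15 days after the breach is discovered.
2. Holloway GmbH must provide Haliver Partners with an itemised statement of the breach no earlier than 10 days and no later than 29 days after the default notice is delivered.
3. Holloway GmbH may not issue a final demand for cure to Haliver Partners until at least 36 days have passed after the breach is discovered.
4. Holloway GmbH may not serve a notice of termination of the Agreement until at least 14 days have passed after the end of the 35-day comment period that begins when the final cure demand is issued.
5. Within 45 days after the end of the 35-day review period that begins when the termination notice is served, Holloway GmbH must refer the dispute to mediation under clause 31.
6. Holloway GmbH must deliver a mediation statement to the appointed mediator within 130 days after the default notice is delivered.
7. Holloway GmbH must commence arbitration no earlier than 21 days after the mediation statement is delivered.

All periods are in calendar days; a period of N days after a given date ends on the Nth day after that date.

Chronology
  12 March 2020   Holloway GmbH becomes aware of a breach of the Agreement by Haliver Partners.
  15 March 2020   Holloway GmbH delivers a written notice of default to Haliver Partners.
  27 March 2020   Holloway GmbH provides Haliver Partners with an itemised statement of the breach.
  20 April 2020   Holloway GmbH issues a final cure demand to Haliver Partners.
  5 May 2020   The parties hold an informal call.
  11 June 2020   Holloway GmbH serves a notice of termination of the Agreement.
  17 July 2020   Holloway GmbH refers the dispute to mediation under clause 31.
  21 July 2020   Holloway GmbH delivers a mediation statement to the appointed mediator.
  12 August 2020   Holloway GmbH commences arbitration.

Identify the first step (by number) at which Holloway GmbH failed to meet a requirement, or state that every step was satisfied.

(1) due by 12 March 2020 + 15 days = 27 March 2020; completed 15 March 2020, before the deadline.
(2) the permitted window runs from 15 March 2020 + 10 = 25 March 2020 to 15 March 2020 + 29 = 13 April 2020; 27 March 2020 falls inside that range.
(3) permitted from 12 March 2020 + 36 days = 17 April 2020 onward; 20 April 2020 is on or after that date.
(4) permitted from 25 May 2020 + 14 days = 8 June 2020 onward; done 11 June 2020, after the minimum wait.
(5) due by 16 July 2020 + 45 days = 30 August 2020; done 17 July 2020 — timely.
(6) due by 15 March 2020 + 130 days = 23 July 2020; completed 21 July 2020, before the deadline.
(7) permitted from 21 July 2020 + 21 days = 11 August 2020 onward; 12 August 2020 is on or after that date.

None — every step was satisfied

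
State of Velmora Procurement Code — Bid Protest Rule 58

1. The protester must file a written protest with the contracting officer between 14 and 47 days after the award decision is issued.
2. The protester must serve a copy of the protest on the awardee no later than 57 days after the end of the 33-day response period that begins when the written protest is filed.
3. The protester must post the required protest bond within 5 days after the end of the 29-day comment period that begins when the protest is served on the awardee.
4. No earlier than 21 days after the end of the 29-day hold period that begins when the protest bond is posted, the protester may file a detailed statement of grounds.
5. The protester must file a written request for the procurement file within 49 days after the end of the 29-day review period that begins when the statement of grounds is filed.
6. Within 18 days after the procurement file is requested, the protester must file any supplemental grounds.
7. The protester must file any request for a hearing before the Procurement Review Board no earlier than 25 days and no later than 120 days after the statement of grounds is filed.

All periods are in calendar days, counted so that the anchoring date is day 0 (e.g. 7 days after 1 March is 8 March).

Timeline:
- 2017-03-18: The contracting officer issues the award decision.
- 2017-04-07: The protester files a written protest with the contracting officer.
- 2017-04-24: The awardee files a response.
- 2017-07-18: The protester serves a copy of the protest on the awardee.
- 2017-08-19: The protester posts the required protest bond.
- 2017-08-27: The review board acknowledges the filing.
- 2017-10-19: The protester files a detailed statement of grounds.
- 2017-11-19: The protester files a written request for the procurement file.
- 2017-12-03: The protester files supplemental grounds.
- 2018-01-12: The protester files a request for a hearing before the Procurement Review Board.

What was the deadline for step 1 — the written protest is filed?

2017-05-04

Step 1 runs from 2017-03-18, when the award decision is issued. The window is 14–47 days after 2017-03-18; it closes on 2017-05-04.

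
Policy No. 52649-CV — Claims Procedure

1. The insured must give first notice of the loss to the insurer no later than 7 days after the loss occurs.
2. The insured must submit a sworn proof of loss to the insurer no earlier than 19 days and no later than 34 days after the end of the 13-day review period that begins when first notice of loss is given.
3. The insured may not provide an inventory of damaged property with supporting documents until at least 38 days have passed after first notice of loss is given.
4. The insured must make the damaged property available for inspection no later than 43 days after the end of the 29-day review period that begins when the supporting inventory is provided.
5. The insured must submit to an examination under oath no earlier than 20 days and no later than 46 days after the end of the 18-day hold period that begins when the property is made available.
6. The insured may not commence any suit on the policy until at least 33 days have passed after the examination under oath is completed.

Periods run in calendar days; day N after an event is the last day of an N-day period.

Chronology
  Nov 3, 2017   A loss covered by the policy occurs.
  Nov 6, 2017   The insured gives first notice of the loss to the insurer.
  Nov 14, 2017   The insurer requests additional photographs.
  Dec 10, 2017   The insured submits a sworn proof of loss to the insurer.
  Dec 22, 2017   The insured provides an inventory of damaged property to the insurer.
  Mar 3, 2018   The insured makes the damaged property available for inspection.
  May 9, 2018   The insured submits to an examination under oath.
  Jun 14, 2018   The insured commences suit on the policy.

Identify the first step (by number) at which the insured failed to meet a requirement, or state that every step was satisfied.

(1) due by Nov 3, 2017 + 7 days = Nov 10, 2017; Nov 6, 2017 is within that limit.
(2) the permitted window runs from Nov 19, 2017 + 19 = Dec 8, 2017 to Nov 19, 2017 + 34 = Dec 23, 2017; done Dec 10, 2017, which is between those dates.
(3) permitted from Nov 6, 2017 + 38 days = Dec 14, 2017 onward; Dec 22, 2017 is on or after that date.
(4) due by Jan 20, 2018 + 43 days = Mar 4, 2018; Mar 3, 2018 is within that limit.
(5) the permitted window runs from Mar 21, 2018 + 20 = Apr 10, 2018 to Mar 21, 2018 + 46 = May 6, 2018; May 9, 2018 is 3 days past the end of the window.

Step 5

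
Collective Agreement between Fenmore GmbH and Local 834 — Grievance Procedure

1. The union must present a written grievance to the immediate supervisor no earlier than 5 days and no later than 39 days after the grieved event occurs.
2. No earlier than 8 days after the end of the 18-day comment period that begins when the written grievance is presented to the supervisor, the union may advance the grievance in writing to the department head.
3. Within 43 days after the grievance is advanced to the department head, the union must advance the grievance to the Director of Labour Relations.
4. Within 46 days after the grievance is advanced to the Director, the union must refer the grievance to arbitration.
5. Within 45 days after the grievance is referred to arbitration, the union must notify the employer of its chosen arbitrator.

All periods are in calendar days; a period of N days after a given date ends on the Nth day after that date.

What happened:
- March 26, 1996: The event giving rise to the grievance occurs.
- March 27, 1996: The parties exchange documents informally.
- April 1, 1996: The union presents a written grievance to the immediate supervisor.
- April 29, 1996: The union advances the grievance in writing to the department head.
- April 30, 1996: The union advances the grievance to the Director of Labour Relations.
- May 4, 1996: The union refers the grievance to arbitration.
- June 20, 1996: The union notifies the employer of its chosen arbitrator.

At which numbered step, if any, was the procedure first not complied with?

Step 1 — 5 and 39 days from March 26, 1996 (when the grieved event occurs) are March 31, 1996 and May 4, 1996 respectively; April 1, 1996 falls inside that range.
Step 2 — must wait 8 days from April 19, 1996 (end of the 18-day comment period, which began when the written grievance is presented to the supervisor on April 1, 1996), so not before April 27, 1996; done April 29, 1996, after the minimum wait.
Step 3 — counting 43 days from April 29, 1996 (when the grievance is advanced to the department head) gives a deadline of June 11, 1996; April 30, 1996 is within that limit.
Step 4 — counting 46 days from April 30, 1996 (when the grievance is advanced to the Director) gives a deadline of June 15, 1996; done May 4, 1996 — timely.
Step 5 — counting 45 days from May 4, 1996 (when the grievance is referred to arbitration) gives a deadline of June 18, 1996; not done until June 20, 1996, 2 days after the deadline.

Step 5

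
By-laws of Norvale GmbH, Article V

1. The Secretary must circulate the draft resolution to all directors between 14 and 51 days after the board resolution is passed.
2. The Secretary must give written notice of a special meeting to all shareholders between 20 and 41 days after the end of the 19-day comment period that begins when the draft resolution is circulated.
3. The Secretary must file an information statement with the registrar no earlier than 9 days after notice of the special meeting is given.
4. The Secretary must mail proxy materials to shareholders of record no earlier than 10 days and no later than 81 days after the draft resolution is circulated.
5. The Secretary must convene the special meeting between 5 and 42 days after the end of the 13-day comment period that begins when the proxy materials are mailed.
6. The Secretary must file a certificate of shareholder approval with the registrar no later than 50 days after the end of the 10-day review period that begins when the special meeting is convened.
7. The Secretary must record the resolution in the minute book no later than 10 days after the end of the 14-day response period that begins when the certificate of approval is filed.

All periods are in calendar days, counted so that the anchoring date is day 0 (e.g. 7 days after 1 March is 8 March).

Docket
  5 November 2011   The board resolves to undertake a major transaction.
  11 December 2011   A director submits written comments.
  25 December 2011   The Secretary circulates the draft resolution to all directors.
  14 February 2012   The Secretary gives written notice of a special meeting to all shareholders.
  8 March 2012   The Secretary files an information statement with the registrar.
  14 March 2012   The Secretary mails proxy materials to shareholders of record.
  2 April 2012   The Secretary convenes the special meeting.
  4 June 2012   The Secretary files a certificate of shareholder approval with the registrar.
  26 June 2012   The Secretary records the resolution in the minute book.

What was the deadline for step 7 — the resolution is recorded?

The certificate of approval is filed on 4 June 2012; the 14-day response period therefore ends 18 June 2012, and step 7 runs from that date. 10 days after 18 June 2012 is 28 June 2012.

28 June 2012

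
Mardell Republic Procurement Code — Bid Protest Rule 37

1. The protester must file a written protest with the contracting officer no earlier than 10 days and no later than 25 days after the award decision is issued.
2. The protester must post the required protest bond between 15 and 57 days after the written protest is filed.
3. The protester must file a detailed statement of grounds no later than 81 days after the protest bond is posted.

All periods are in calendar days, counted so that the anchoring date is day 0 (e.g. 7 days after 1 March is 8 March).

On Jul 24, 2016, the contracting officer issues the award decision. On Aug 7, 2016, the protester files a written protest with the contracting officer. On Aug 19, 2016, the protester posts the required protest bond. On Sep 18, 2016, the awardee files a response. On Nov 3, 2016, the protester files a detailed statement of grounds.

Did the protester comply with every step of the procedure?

Step 1 — 10 and 25 days from Jul 24, 2016 (when the award decision is issued) are Aug 3, 2016 and Aug 18, 2016 respectively; done Aug 7, 2016, which is between those dates.
Step 2 — 15 and 57 days from Aug 7, 2016 (when the written protest is filed) are Aug 22, 2016 and Oct 3, 2016 respectively; Aug 19, 2016 is 3 days too early.
No need to go further; step 2 was not satisfied.

No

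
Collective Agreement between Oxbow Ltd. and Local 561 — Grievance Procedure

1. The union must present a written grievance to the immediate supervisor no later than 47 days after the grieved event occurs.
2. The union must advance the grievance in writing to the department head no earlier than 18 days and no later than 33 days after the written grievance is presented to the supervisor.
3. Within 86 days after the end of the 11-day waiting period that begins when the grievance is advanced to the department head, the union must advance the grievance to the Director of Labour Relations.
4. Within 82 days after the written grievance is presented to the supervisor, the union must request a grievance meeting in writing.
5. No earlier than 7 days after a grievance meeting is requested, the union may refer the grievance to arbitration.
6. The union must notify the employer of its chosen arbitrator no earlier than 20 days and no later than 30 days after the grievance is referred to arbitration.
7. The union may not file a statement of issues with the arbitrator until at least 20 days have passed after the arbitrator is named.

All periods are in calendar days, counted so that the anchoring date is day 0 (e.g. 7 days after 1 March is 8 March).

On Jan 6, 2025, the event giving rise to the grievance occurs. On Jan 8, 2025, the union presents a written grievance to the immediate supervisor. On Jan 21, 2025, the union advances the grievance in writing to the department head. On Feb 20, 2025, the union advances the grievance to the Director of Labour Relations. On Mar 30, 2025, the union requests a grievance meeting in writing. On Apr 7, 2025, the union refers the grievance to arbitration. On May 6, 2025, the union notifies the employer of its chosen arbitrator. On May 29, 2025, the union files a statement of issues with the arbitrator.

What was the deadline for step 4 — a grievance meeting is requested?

Mar 31, 2025

Step 4 runs from Jan 8, 2025, when the written grievance is presented to the supervisor. 82 days after Jan 8, 2025 is Mar 31, 2025.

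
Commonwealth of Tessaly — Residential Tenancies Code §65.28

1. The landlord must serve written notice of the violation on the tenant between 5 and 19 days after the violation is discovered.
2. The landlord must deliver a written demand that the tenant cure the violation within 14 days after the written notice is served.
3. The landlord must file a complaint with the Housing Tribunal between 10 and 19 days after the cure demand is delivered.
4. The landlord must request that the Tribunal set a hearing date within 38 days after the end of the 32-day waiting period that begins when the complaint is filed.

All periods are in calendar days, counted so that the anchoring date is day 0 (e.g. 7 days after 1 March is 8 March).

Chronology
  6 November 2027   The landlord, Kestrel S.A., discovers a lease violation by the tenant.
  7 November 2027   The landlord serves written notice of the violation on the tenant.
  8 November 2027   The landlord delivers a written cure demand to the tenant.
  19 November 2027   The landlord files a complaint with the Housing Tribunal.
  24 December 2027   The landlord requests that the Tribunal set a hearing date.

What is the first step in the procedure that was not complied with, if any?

Step 1: the window is 5–19 days after 6 November 2027 (when the violation is discovered), so 11 November 2027 through 25 November 2027; 7 November 2027 is 4 days too early.
The analysis stops there.

Step 1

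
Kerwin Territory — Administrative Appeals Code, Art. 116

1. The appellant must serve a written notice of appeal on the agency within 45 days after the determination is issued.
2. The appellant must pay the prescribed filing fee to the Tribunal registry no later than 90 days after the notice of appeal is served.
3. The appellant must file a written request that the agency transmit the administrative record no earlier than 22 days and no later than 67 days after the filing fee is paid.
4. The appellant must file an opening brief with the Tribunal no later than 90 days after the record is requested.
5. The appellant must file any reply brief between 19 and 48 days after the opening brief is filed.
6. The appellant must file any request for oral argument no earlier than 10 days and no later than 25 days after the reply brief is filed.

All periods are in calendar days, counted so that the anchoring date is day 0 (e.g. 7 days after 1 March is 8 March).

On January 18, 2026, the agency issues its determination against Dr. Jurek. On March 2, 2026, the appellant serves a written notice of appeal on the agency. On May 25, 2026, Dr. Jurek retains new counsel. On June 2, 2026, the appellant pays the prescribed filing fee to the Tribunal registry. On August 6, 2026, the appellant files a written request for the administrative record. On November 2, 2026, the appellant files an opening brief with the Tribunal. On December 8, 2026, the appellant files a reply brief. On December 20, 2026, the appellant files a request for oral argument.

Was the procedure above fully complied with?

No

(1) due by January 18, 2026 + 45 days = March 4, 2026; March 2, 2026 is within that limit.
(2) due by March 2, 2026 + 90 days = May 31, 2026; not done until June 2, 2026, 2 days after the deadline.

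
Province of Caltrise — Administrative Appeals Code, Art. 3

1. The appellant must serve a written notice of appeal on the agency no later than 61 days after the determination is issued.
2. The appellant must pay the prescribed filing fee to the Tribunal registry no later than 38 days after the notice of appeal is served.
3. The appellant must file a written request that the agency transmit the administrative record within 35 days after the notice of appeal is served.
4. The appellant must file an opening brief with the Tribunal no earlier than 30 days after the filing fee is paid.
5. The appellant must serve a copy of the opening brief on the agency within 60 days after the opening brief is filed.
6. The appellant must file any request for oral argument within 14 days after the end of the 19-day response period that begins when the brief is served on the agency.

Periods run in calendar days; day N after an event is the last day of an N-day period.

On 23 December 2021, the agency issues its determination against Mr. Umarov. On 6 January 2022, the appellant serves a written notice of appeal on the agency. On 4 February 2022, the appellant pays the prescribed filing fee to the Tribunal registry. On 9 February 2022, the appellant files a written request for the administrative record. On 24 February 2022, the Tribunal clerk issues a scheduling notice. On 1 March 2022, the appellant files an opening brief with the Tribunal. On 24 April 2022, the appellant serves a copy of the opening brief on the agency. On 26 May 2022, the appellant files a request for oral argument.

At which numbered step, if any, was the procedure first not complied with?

Step 1 — counting 61 days from 23 December 2021 (when the determination is issued) gives a deadline of 22 February 2022; completed 6 January 2022, before the deadline.
Step 2 — counting 38 days from 6 January 2022 (when the notice of appeal is served) gives a deadline of 13 February 2022; 4 February 2022 is within that limit.
Step 3 — counting 35 days from 6 January 2022 (when the notice of appeal is served) gives a deadline of 10 February 2022; done 9 February 2022 — timely.
Step 4 — must wait 30 days from 4 February 2022 (when the filing fee is paid), so not before 6 March 2022; acted on 1 March 2022, 5 days prematurely.

Step 4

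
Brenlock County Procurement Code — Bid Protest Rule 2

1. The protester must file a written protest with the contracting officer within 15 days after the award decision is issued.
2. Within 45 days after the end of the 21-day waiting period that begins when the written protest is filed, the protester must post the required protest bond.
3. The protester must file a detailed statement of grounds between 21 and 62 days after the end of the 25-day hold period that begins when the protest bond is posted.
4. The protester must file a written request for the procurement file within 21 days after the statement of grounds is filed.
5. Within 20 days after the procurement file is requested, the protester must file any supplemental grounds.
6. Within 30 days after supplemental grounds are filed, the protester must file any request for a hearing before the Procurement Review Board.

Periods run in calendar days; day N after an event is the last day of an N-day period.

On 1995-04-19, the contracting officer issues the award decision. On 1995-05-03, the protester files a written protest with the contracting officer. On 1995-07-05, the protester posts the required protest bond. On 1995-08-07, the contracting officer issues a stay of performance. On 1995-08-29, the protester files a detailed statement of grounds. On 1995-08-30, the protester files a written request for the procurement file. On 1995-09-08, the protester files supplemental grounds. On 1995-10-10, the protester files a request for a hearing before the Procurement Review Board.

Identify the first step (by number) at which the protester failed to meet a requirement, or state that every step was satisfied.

Step 1 — counting 15 days from 1995-04-19 (when the award decision is issued) gives a deadline of 1995-05-04; 1995-05-03 is within that limit.
Step 2 — counting 45 days from 1995-05-24 (end of the 21-day waiting period, which began when the written protest is filed on 1995-05-03) gives a deadline of 1995-07-08; done 1995-07-05 — timely.
Step 3 — 21 and 62 days from 1995-07-30 (end of the 25-day hold period, which began when the protest bond is posted on 1995-07-05) are 1995-08-20 and 1995-09-30 respectively; done 1995-08-29, which is between those dates.
Step 4 — counting 21 days from 1995-08-29 (when the statement of grounds is filed) gives a deadline of 1995-09-19; 1995-08-30 is within that limit.
Step 5 — counting 20 days from 1995-08-30 (when the procurement file is requested) gives a deadline of 1995-09-19; 1995-09-08 is within that limit.
Step 6 — counting 30 days from 1995-09-08 (when supplemental grounds are filed) gives a deadline of 1995-10-08; 1995-10-10 misses that deadline by 2 days.

Step 6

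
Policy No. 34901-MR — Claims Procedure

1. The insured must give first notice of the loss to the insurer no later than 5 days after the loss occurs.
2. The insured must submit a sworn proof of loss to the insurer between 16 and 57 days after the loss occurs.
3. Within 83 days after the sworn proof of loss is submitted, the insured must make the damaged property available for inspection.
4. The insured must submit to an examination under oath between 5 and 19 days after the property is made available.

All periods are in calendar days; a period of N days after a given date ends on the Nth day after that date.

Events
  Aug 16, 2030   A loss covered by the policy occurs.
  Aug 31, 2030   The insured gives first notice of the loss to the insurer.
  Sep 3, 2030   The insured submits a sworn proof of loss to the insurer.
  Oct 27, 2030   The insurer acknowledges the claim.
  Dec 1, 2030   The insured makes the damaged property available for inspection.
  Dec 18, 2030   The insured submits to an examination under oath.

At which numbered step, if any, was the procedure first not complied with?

Step 1

(1) due by Aug 16, 2030 + 5 days = Aug 21, 2030; done Aug 31, 2030 — 10 days late.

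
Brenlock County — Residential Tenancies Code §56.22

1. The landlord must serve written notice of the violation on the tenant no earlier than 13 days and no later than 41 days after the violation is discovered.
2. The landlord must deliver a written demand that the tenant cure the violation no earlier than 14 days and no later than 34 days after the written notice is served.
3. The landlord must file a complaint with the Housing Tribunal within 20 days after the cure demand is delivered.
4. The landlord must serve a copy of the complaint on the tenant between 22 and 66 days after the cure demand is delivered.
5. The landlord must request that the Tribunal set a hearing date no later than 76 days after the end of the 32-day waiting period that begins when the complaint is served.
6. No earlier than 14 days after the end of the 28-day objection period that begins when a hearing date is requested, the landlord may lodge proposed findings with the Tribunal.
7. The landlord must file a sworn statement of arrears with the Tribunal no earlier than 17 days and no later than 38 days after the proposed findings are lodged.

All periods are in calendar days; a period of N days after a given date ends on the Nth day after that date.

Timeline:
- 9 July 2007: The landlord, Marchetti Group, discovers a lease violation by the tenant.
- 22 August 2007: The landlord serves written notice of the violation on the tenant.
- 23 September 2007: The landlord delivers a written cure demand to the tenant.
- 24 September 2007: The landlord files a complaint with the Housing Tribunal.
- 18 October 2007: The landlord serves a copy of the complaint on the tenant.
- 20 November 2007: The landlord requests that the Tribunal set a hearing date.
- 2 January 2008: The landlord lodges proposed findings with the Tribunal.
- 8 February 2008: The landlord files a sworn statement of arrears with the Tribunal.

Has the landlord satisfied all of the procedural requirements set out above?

Step 1 — 13 and 41 days from 9 July 2007 (when the violation is discovered) are 22 July 2007 and 19 August 2007 respectively; done 22 August 2007 — 3 days after the window closed.
The procedure was therefore not followed at step 1.

No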